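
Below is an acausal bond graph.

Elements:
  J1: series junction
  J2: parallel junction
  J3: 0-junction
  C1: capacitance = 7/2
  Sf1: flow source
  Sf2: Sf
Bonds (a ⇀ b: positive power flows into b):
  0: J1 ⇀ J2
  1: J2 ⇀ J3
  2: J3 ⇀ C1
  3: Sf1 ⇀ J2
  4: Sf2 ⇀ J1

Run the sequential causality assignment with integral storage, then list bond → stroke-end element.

β0 stroke at J1
β1 stroke at J2
β2 stroke at J3
β3 stroke at Sf1
β4 stroke at Sf2

β3 stroke→Sf1  (Sf1 fixes flow; stroke at Sf1)
β4 stroke→Sf2  (Sf2 fixes flow; stroke at Sf2)
β0 stroke→J1  (common-f at J1 fixed by 4)
β1 stroke→J2  (closing 0-jn rule on J2)
β2 stroke→J3  (only one effort-in slot at J3)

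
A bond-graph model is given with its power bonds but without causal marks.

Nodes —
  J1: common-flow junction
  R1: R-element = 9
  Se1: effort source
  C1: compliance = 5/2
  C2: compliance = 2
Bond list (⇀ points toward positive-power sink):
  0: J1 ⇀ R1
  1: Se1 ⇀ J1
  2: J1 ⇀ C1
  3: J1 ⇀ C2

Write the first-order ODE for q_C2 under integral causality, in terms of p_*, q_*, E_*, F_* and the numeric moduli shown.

bond 1 stroke→J1  (Se1 (Se) sets effort on bond)
bond 2 stroke→J1  (prefer integral on C1)
bond 3 stroke→J1  (C2 integral (e out))
bond 0 stroke→R1  (closing 1-jn rule on J1)

dq_C2/dt = E_Se1/9 - 2*q_C1/45 - q_C2/18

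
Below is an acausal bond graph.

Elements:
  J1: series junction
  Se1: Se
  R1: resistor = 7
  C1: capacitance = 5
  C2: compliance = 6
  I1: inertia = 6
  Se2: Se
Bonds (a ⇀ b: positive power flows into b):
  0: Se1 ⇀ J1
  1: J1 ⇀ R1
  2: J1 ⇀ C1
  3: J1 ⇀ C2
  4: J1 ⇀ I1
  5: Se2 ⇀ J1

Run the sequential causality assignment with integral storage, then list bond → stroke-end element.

#0 |J1
#1 |J1
#2 |J1
#3 |J1
#4 |I1
#5 |J1

#0 →J1  (Se1 fixes effort; stroke away)
#5 →J1  (Se2 (Se) sets effort on bond)
#2 →J1  (C1 outputs effort q/C1)
#3 →J1  (C2 integral (e out))
#4 →I1  (I1 outputs flow p/I1)
#1 →J1  (1-jn J1 has f-setter on 4)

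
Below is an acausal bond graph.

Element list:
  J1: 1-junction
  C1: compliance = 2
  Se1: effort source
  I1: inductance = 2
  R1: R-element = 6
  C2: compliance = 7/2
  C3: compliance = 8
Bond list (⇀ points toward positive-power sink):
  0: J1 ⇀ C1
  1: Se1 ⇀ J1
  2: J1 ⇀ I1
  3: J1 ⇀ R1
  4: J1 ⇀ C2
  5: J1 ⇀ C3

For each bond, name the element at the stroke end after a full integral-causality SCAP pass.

bond 0 |J1
bond 1 |J1
bond 2 |I1
bond 3 |J1
bond 4 |J1
bond 5 |J1

#1 stroke→J1  (Se1: effort source, stroke at far end)
#0 stroke→J1  (C1 integral (e out))
#2 stroke→I1  (I1 integral (f out))
#3 stroke→J1  (common-f at J1 fixed by 2)
#4 stroke→J1  (common-f at J1 fixed by 2)
#5 stroke→J1  (common-f at J1 fixed by 2)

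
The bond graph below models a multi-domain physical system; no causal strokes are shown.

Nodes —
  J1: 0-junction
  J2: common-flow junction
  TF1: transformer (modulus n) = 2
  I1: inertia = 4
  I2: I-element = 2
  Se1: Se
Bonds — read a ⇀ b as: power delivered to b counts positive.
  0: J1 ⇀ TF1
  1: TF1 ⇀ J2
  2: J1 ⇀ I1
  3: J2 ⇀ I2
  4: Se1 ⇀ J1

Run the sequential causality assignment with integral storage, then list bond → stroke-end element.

b0 stroke at TF1
b1 stroke at J2
b2 stroke at I1
b3 stroke at I2
b4 stroke at J1

b4 stroke→J1  (source Se1 imposes e)
b0 stroke→TF1  (J1: bond 4 brought effort, rest push out)
b2 stroke→I1  (0-jn J1 has e-setter on 4)
b1 stroke→J2  (TF TF1: opposite of bond 0)
b3 stroke→I2  (only one flow-in slot at J2)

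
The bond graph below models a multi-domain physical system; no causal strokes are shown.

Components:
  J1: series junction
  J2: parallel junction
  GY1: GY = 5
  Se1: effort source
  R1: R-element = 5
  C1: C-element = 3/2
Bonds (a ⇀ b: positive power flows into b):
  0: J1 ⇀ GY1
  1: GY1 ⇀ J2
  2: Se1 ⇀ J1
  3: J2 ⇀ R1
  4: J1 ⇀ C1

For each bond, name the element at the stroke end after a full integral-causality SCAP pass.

bond 0 stroke→GY1
bond 1 stroke→GY1
bond 2 stroke→J1
bond 3 stroke→J2
bond 4 stroke→J1

β2 →J1  (Se1: effort source, stroke at far end)
β4 →J1  (C1 integral (e out))
β0 →GY1  (J1: last free bond brings flow in)
β1 →GY1  (GY1: gyrator matches bond 0)
β3 →J2  (J2: last free bond brings effort in)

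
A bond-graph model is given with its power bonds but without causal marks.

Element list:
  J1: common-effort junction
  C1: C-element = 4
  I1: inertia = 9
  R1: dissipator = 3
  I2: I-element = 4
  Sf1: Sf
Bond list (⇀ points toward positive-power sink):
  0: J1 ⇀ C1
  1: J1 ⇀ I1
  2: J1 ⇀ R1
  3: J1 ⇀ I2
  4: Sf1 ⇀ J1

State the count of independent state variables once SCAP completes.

3  (C1, I1, I2 all integral)

bond 4 stroke→Sf1  (Sf1 (Sf) sets flow on bond)
bond 0 stroke→J1  (prefer integral on C1)
bond 1 stroke→I1  (J1: bond 0 brought effort, rest push out)
bond 2 stroke→R1  (0-jn J1 has e-setter on 0)
bond 3 stroke→I2  (0-jn J1 has e-setter on 0)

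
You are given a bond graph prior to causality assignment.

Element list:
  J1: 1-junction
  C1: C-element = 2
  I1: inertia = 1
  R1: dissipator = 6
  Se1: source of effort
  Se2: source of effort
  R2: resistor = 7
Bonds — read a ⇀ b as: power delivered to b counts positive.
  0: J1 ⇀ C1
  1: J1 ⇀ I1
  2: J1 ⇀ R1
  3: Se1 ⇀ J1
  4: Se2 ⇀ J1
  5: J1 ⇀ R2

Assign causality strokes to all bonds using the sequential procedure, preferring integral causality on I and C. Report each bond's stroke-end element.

bond 0 stroke at J1
bond 1 stroke at I1
bond 2 stroke at J1
bond 3 stroke at J1
bond 4 stroke at J1
bond 5 stroke at J1

b3 stroke at J1  (source Se1 imposes e)
b4 stroke at J1  (source Se2 imposes e)
b0 stroke at J1  (C1 integral (e out))
b1 stroke at I1  (I1: I, integral causality)
b2 stroke at J1  (J1 flow already set via bond 1)
b5 stroke at J1  (J1: bond 1 brought flow, rest push out)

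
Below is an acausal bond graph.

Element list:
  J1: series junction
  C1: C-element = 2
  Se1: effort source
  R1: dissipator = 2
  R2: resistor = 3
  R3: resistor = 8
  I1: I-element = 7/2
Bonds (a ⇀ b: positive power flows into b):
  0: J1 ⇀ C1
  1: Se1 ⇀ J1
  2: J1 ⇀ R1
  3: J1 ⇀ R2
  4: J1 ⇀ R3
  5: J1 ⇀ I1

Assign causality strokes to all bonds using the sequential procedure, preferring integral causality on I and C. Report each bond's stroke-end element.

#1 →J1  (Se1 fixes effort; stroke away)
#0 →J1  (C1: C, integral causality)
#5 →I1  (I1: I, integral causality)
#2 →J1  (J1: bond 5 brought flow, rest push out)
#3 →J1  (J1 flow already set via bond 5)
#4 →J1  (1-jn J1 has f-setter on 5)

bond 0 stroke→J1
bond 1 stroke→J1
bond 2 stroke→J1
bond 3 stroke→J1
bond 4 stroke→J1
bond 5 stroke→I1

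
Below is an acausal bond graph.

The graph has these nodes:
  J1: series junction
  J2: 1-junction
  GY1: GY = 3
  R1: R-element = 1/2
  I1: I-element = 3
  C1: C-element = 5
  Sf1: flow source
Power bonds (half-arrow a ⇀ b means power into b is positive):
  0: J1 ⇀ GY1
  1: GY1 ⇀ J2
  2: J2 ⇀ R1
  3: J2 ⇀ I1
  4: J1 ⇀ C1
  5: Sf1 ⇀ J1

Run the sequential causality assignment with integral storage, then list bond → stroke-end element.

b0 →J1
b1 →J2
b2 →J2
b3 →I1
b4 →J1
b5 →Sf1

b5 |Sf1  (Sf1: flow source, stroke at near end)
b0 |J1  (1-jn J1 has f-setter on 5)
b4 |J1  (J1 flow already set via bond 5)
b1 |J2  (GY1: gyrator matches bond 0)
b3 |I1  (I1 integral (f out))
b2 |J2  (common-f at J2 fixed by 3)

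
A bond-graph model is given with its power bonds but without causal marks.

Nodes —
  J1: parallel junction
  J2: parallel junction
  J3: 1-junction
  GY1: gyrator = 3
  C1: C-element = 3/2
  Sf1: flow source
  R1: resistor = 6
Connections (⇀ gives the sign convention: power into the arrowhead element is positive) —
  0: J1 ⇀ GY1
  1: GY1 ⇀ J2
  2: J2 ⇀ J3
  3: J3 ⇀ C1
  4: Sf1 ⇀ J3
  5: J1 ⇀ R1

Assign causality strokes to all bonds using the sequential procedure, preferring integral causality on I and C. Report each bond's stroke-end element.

b4 →Sf1  (Sf1: flow source, stroke at near end)
b2 →J3  (common-f at J3 fixed by 4)
b3 →J3  (common-f at J3 fixed by 4)
b1 →J2  (closing 0-jn rule on J2)
b0 →J1  (GY GY1: same side as bond 1)
b5 →R1  (J1 effort already set via bond 0)

#0 stroke at J1
#1 stroke at J2
#2 stroke at J3
#3 stroke at J3
#4 stroke at Sf1
#5 stroke at R1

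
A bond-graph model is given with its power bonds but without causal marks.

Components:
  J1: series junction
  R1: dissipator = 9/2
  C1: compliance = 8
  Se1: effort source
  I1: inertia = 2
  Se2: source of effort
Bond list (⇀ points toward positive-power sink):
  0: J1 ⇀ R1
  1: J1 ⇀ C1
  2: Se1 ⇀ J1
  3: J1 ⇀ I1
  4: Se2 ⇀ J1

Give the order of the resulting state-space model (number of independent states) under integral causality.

2  (C1, I1 all integral)

b2 stroke at J1  (source Se1 imposes e)
b4 stroke at J1  (source Se2 imposes e)
b1 stroke at J1  (C1: C, integral causality)
b3 stroke at I1  (I1 integral (f out))
b0 stroke at J1  (J1: bond 3 brought flow, rest push out)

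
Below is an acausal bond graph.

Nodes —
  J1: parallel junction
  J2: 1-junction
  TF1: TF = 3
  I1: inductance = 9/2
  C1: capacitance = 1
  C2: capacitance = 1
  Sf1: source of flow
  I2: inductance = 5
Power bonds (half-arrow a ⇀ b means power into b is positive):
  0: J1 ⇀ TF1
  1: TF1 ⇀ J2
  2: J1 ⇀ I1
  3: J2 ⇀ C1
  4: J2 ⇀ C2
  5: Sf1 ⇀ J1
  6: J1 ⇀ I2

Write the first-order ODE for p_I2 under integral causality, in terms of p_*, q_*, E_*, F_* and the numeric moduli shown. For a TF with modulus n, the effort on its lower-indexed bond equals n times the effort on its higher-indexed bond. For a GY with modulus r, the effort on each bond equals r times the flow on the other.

bond 5 stroke at Sf1  (Sf1: flow source, stroke at near end)
bond 2 stroke at I1  (prefer integral on I1)
bond 3 stroke at J2  (C1: C, integral causality)
bond 4 stroke at J2  (C2 outputs effort q/C2)
bond 1 stroke at TF1  (J2 needs exactly one f-in)
bond 0 stroke at J1  (TF1 one-in-one-out from 1)
bond 6 stroke at I2  (J1 effort already set via bond 0)

dp_I2/dt = 3*q_C1 + 3*q_C2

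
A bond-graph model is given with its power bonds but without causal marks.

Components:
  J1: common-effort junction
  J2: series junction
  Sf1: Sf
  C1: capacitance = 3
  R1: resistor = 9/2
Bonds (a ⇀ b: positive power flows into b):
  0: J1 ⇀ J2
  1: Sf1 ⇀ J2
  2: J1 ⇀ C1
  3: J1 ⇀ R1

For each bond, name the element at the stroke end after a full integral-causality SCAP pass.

bond 0 →J2
bond 1 →Sf1
bond 2 →J1
bond 3 →R1

b1 →Sf1  (Sf1 fixes flow; stroke at Sf1)
b0 →J2  (J2: bond 1 brought flow, rest push out)
b2 →J1  (prefer integral on C1)
b3 →R1  (J1: bond 2 brought effort, rest push out)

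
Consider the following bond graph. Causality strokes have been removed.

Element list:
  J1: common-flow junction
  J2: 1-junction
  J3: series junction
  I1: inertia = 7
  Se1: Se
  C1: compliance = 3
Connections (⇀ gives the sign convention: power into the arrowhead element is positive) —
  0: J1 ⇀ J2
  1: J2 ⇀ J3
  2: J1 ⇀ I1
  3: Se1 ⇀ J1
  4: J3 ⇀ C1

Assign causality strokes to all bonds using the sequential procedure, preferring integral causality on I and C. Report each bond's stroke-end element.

bond 3 stroke→J1  (Se1: effort source, stroke at far end)
bond 2 stroke→I1  (I1 integral (f out))
bond 0 stroke→J1  (J1: bond 2 brought flow, rest push out)
bond 1 stroke→J2  (J2 flow already set via bond 0)
bond 4 stroke→J3  (1-jn J3 has f-setter on 1)

b0 →J1
b1 →J2
b2 →I1
b3 →J1
b4 →J3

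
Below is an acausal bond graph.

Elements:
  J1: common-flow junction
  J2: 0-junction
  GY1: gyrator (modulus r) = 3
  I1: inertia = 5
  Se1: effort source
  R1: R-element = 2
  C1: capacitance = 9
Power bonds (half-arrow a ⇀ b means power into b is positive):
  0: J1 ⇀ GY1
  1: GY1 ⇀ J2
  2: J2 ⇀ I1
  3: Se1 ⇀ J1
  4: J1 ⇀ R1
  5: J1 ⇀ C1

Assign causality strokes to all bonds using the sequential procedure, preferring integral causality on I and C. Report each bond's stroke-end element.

b3 |J1  (Se1: effort source, stroke at far end)
b2 |I1  (I1 outputs flow p/I1)
b1 |J2  (J2: last free bond brings effort in)
b0 |J1  (GY GY1: same side as bond 1)
b5 |J1  (C1 outputs effort q/C1)
b4 |R1  (J1 needs exactly one f-in)

b0 stroke at J1
b1 stroke at J2
b2 stroke at I1
b3 stroke at J1
b4 stroke at R1
b5 stroke at J1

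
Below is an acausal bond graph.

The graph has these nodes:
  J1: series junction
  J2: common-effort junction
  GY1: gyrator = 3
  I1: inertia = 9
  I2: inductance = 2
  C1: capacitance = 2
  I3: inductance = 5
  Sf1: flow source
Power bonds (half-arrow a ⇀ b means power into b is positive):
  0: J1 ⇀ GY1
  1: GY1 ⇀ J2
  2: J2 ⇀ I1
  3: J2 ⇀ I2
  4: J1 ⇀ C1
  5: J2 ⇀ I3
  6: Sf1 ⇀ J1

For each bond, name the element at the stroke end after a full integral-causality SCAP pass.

bond 6 →Sf1  (Sf1 (Sf) sets flow on bond)
bond 0 →J1  (1-jn J1 has f-setter on 6)
bond 4 →J1  (common-f at J1 fixed by 6)
bond 1 →J2  (GY1 both-in/both-out from 0)
bond 2 →I1  (common-e at J2 fixed by 1)
bond 3 →I2  (0-jn J2 has e-setter on 1)
bond 5 →I3  (common-e at J2 fixed by 1)

β0 |J1
β1 |J2
β2 |I1
β3 |I2
β4 |J1
β5 |I3
β6 |Sf1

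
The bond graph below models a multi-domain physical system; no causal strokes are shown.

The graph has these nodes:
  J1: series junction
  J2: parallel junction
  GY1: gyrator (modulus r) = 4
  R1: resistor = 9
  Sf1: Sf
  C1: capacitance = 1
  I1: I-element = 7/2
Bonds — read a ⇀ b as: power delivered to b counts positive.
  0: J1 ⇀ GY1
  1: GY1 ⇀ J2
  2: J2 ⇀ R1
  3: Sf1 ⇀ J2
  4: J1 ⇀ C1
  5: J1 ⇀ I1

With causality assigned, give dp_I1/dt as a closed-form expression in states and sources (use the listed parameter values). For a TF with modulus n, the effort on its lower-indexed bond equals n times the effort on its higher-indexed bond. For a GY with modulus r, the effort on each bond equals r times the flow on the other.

dp_I1/dt = 4*F_Sf1 - 32*p_I1/63 - q_C1

#3 stroke→Sf1  (Sf1: flow source, stroke at near end)
#4 stroke→J1  (C1 integral (e out))
#5 stroke→I1  (I1 integral (f out))
#0 stroke→J1  (common-f at J1 fixed by 5)
#1 stroke→J2  (through GY1, causality inverts; strokes same side of GY1)
#2 stroke→R1  (J2: bond 1 brought effort, rest push out)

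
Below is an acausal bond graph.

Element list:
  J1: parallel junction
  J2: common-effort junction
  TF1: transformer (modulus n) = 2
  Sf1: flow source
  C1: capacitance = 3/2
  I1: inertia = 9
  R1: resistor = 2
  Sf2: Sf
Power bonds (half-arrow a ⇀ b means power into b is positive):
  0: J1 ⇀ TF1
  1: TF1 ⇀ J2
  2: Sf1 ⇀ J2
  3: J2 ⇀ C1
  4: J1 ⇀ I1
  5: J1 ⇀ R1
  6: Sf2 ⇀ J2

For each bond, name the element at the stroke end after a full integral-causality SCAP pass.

β0 |J1
β1 |TF1
β2 |Sf1
β3 |J2
β4 |I1
β5 |R1
β6 |Sf2

#2 stroke at Sf1  (Sf1 (Sf) sets flow on bond)
#6 stroke at Sf2  (Sf2 (Sf) sets flow on bond)
#3 stroke at J2  (C1 outputs effort q/C1)
#1 stroke at TF1  (J2: bond 3 brought effort, rest push out)
#0 stroke at J1  (through TF1, causality passes straight; one stroke at TF1)
#4 stroke at I1  (0-jn J1 has e-setter on 0)
#5 stroke at R1  (0-jn J1 has e-setter on 0)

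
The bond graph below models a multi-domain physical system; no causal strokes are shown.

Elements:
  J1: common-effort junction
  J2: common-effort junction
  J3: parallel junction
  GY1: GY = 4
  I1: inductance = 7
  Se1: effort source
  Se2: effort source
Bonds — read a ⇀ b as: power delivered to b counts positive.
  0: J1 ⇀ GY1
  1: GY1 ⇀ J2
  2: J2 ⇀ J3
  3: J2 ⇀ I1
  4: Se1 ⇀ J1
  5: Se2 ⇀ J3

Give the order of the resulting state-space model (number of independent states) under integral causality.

#4 |J1  (Se1: effort source, stroke at far end)
#5 |J3  (Se2: effort source, stroke at far end)
#0 |GY1  (0-jn J1 has e-setter on 4)
#2 |J2  (0-jn J3 has e-setter on 5)
#1 |GY1  (through GY1, causality inverts; strokes same side of GY1)
#3 |I1  (0-jn J2 has e-setter on 2)

1  (I1 all integral)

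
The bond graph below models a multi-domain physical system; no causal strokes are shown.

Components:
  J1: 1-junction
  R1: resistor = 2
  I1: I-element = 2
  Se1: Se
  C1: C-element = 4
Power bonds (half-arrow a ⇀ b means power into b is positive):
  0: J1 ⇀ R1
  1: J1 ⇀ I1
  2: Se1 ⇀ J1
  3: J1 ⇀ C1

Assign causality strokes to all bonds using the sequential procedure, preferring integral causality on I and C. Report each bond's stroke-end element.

bond 2 |J1  (Se1 (Se) sets effort on bond)
bond 1 |I1  (prefer integral on I1)
bond 0 |J1  (1-jn J1 has f-setter on 1)
bond 3 |J1  (J1 flow already set via bond 1)

β0 →J1
β1 →I1
β2 →J1
β3 →J1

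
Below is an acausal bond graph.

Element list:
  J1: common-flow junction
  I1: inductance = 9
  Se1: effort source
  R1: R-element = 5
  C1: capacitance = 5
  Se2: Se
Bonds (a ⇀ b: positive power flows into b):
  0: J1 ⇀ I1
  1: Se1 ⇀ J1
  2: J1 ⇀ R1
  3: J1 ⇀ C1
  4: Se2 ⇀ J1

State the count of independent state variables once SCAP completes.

bond 1 |J1  (Se1: effort source, stroke at far end)
bond 4 |J1  (Se2 (Se) sets effort on bond)
bond 0 |I1  (prefer integral on I1)
bond 2 |J1  (1-jn J1 has f-setter on 0)
bond 3 |J1  (common-f at J1 fixed by 0)

2  (C1, I1 all integral)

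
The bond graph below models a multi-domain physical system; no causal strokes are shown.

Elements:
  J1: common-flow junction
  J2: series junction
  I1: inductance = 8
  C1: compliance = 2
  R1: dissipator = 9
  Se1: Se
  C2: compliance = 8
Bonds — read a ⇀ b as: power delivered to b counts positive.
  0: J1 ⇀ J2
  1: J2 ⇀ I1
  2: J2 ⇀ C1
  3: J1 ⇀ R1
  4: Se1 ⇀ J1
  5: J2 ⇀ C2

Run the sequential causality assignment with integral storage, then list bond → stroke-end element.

#4 |J1  (source Se1 imposes e)
#1 |I1  (prefer integral on I1)
#0 |J2  (common-f at J2 fixed by 1)
#2 |J2  (1-jn J2 has f-setter on 1)
#5 |J2  (J2 flow already set via bond 1)
#3 |J1  (common-f at J1 fixed by 0)

β0 |J2
β1 |I1
β2 |J2
β3 |J1
β4 |J1
β5 |J2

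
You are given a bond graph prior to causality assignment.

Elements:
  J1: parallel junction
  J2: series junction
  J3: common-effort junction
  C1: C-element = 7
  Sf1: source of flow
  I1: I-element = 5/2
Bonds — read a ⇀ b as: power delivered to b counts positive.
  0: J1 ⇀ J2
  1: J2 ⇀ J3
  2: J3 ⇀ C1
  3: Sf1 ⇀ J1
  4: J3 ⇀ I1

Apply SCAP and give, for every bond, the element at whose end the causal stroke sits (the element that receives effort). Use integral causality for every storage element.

#0 stroke at J1
#1 stroke at J2
#2 stroke at J3
#3 stroke at Sf1
#4 stroke at I1

β3 stroke at Sf1  (source Sf1 imposes f)
β0 stroke at J1  (closing 0-jn rule on J1)
β1 stroke at J2  (J2: bond 0 brought flow, rest push out)
β2 stroke at J3  (C1 outputs effort q/C1)
β4 stroke at I1  (0-jn J3 has e-setter on 2)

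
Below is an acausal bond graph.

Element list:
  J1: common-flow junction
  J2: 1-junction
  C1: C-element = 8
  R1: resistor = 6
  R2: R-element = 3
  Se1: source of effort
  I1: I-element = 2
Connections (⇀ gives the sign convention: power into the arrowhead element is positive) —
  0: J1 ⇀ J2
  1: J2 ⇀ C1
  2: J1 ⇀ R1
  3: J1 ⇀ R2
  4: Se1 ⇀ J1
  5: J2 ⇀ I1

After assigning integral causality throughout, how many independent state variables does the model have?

2  (C1, I1 all integral)

β4 stroke→J1  (source Se1 imposes e)
β1 stroke→J2  (C1: C, integral causality)
β5 stroke→I1  (prefer integral on I1)
β0 stroke→J2  (common-f at J2 fixed by 5)
β2 stroke→J1  (J1: bond 0 brought flow, rest push out)
β3 stroke→J1  (J1: bond 0 brought flow, rest push out)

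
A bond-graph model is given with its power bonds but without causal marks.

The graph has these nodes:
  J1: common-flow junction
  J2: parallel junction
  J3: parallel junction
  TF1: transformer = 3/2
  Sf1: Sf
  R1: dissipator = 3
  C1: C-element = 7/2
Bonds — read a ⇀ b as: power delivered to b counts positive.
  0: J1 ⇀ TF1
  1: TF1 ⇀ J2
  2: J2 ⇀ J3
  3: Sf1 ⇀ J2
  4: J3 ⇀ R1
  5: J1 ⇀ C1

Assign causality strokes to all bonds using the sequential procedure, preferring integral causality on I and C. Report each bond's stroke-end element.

#3 →Sf1  (Sf1 fixes flow; stroke at Sf1)
#5 →J1  (prefer integral on C1)
#0 →TF1  (J1 needs exactly one f-in)
#1 →J2  (TF1 one-in-one-out from 0)
#2 →J3  (J2: bond 1 brought effort, rest push out)
#4 →R1  (J3: bond 2 brought effort, rest push out)

b0 stroke at TF1
b1 stroke at J2
b2 stroke at J3
b3 stroke at Sf1
b4 stroke at R1
b5 stroke at J1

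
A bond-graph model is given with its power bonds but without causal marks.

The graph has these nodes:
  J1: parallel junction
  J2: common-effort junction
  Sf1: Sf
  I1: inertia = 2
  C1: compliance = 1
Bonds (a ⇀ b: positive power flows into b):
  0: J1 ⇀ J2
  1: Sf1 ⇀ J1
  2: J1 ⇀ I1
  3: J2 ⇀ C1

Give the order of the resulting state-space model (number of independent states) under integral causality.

b1 |Sf1  (Sf1 (Sf) sets flow on bond)
b2 |I1  (I1 integral (f out))
b0 |J1  (J1 needs exactly one e-in)
b3 |J2  (J2: last free bond brings effort in)

2  (C1, I1 all integral)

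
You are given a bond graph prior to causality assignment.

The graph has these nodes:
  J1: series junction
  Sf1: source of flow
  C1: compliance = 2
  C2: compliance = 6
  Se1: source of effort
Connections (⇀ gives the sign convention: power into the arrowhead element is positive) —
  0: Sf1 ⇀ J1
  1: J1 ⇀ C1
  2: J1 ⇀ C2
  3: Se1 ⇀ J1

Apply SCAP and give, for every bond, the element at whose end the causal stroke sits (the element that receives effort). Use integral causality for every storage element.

bond 0 →Sf1  (source Sf1 imposes f)
bond 3 →J1  (source Se1 imposes e)
bond 1 →J1  (J1 flow already set via bond 0)
bond 2 →J1  (J1 flow already set via bond 0)

β0 stroke at Sf1
β1 stroke at J1
β2 stroke at J1
β3 stroke at J1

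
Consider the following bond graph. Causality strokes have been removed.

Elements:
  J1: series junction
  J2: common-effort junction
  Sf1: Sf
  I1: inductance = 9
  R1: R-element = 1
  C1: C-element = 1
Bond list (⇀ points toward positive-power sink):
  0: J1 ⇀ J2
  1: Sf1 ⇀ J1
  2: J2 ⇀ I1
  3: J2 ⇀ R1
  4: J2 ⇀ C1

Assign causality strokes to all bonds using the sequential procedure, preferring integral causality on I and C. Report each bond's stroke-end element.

b0 →J1
b1 →Sf1
b2 →I1
b3 →R1
b4 →J2

b1 |Sf1  (Sf1: flow source, stroke at near end)
b0 |J1  (J1 flow already set via bond 1)
b2 |I1  (prefer integral on I1)
b4 |J2  (C1 outputs effort q/C1)
b3 |R1  (common-e at J2 fixed by 4)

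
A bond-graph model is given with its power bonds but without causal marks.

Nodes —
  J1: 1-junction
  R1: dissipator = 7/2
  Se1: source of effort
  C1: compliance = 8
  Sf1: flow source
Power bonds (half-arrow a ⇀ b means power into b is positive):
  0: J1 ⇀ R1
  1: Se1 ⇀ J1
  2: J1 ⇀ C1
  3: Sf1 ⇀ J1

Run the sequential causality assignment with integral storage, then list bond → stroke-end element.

β0 stroke at J1
β1 stroke at J1
β2 stroke at J1
β3 stroke at Sf1

bond 1 |J1  (Se1 fixes effort; stroke away)
bond 3 |Sf1  (Sf1: flow source, stroke at near end)
bond 0 |J1  (J1 flow already set via bond 3)
bond 2 |J1  (J1: bond 3 brought flow, rest push out)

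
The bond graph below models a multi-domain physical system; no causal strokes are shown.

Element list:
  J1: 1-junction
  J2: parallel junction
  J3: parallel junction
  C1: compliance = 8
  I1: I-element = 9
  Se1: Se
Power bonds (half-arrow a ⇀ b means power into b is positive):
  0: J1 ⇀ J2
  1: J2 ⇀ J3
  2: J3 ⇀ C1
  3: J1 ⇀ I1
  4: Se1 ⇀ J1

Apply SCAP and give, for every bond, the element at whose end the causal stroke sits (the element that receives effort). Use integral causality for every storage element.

bond 0 stroke→J1
bond 1 stroke→J2
bond 2 stroke→J3
bond 3 stroke→I1
bond 4 stroke→J1

#4 stroke→J1  (source Se1 imposes e)
#2 stroke→J3  (C1 integral (e out))
#1 stroke→J2  (0-jn J3 has e-setter on 2)
#0 stroke→J1  (0-jn J2 has e-setter on 1)
#3 stroke→I1  (only one flow-in slot at J1)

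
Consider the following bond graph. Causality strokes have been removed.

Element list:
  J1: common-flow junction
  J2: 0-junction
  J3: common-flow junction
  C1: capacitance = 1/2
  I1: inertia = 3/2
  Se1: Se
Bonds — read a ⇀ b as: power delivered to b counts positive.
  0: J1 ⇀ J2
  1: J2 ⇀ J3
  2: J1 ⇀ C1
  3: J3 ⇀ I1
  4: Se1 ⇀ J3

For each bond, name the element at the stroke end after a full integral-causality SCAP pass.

#4 stroke→J3  (Se1 (Se) sets effort on bond)
#2 stroke→J1  (C1 outputs effort q/C1)
#0 stroke→J2  (only one flow-in slot at J1)
#1 stroke→J3  (0-jn J2 has e-setter on 0)
#3 stroke→I1  (J3 needs exactly one f-in)

bond 0 →J2
bond 1 →J3
bond 2 →J1
bond 3 →I1
bond 4 →J3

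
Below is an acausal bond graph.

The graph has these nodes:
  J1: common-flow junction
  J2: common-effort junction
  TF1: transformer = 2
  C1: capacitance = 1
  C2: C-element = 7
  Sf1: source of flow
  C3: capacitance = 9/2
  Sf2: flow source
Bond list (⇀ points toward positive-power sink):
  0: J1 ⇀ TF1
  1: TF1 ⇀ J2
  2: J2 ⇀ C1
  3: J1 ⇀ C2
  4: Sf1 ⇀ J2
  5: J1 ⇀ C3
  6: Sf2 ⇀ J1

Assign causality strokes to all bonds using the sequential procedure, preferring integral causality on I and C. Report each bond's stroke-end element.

#4 stroke at Sf1  (source Sf1 imposes f)
#6 stroke at Sf2  (source Sf2 imposes f)
#0 stroke at J1  (J1: bond 6 brought flow, rest push out)
#3 stroke at J1  (1-jn J1 has f-setter on 6)
#5 stroke at J1  (common-f at J1 fixed by 6)
#1 stroke at TF1  (TF TF1: opposite of bond 0)
#2 stroke at J2  (only one effort-in slot at J2)

β0 →J1
β1 →TF1
β2 →J2
β3 →J1
β4 →Sf1
β5 →J1
β6 →Sf2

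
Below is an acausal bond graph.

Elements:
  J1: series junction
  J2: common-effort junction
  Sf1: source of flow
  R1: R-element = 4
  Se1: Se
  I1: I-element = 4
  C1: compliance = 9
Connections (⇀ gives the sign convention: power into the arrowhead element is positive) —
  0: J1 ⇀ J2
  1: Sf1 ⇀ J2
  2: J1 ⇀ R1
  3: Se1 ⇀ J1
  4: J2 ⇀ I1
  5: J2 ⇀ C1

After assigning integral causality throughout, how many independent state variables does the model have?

2  (C1, I1 all integral)

b1 stroke at Sf1  (Sf1: flow source, stroke at near end)
b3 stroke at J1  (Se1 fixes effort; stroke away)
b4 stroke at I1  (I1 integral (f out))
b5 stroke at J2  (C1 integral (e out))
b0 stroke at J1  (J2 effort already set via bond 5)
b2 stroke at R1  (only one flow-in slot at J1)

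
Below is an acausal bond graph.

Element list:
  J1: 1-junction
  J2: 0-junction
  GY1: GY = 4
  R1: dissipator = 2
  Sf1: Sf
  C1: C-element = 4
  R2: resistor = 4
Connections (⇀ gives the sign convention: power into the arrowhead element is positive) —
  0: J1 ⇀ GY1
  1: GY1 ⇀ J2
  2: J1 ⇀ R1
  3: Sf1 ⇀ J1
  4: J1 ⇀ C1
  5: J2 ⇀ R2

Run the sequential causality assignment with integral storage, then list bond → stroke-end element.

β3 →Sf1  (Sf1 (Sf) sets flow on bond)
β0 →J1  (1-jn J1 has f-setter on 3)
β2 →J1  (J1: bond 3 brought flow, rest push out)
β4 →J1  (J1 flow already set via bond 3)
β1 →J2  (GY1: gyrator matches bond 0)
β5 →R2  (J2: bond 1 brought effort, rest push out)

b0 →J1
b1 →J2
b2 →J1
b3 →Sf1
b4 →J1
b5 →R2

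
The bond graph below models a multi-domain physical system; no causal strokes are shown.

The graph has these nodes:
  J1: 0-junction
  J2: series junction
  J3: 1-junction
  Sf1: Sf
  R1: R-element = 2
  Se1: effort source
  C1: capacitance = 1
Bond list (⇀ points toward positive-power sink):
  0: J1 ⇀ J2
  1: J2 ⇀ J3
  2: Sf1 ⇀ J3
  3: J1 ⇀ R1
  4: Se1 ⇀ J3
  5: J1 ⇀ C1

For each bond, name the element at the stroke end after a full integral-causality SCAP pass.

β0 stroke at J2
β1 stroke at J3
β2 stroke at Sf1
β3 stroke at R1
β4 stroke at J3
β5 stroke at J1

β2 →Sf1  (Sf1 fixes flow; stroke at Sf1)
β4 →J3  (Se1 fixes effort; stroke away)
β1 →J3  (1-jn J3 has f-setter on 2)
β0 →J2  (common-f at J2 fixed by 1)
β5 →J1  (C1 integral (e out))
β3 →R1  (J1: bond 5 brought effort, rest push out)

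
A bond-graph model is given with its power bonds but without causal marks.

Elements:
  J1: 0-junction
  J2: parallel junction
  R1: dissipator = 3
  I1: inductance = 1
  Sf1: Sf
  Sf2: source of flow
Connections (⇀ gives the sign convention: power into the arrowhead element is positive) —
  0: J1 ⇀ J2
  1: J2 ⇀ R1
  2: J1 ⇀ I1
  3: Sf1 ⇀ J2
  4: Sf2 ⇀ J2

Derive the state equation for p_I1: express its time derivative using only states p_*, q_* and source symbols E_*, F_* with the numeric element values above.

bond 3 →Sf1  (Sf1 fixes flow; stroke at Sf1)
bond 4 →Sf2  (source Sf2 imposes f)
bond 2 →I1  (I1 integral (f out))
bond 0 →J1  (only one effort-in slot at J1)
bond 1 →J2  (closing 0-jn rule on J2)

dp_I1/dt = 3*F_Sf1 + 3*F_Sf2 - 3*p_I1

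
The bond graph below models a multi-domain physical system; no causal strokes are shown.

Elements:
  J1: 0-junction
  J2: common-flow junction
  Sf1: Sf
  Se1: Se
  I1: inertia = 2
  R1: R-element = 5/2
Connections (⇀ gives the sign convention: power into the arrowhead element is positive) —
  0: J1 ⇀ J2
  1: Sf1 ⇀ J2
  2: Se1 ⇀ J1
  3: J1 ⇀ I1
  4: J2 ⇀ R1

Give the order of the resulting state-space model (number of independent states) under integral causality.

bond 1 stroke at Sf1  (Sf1 (Sf) sets flow on bond)
bond 2 stroke at J1  (source Se1 imposes e)
bond 0 stroke at J2  (J1: bond 2 brought effort, rest push out)
bond 3 stroke at I1  (J1: bond 2 brought effort, rest push out)
bond 4 stroke at J2  (J2 flow already set via bond 1)

1  (I1 all integral)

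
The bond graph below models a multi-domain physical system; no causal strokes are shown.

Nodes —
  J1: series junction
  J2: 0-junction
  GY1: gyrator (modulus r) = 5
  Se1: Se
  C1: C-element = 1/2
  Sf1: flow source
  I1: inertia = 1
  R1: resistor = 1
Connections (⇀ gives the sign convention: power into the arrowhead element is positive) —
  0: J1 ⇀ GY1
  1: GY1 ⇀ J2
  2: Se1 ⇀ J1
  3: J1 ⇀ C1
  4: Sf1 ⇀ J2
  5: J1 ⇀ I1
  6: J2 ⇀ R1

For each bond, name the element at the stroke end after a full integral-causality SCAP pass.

bond 0 stroke at J1
bond 1 stroke at J2
bond 2 stroke at J1
bond 3 stroke at J1
bond 4 stroke at Sf1
bond 5 stroke at I1
bond 6 stroke at R1

bond 2 stroke→J1  (Se1 fixes effort; stroke away)
bond 4 stroke→Sf1  (Sf1 fixes flow; stroke at Sf1)
bond 3 stroke→J1  (C1: C, integral causality)
bond 5 stroke→I1  (prefer integral on I1)
bond 0 stroke→J1  (1-jn J1 has f-setter on 5)
bond 1 stroke→J2  (through GY1, causality inverts; strokes same side of GY1)
bond 6 stroke→R1  (0-jn J2 has e-setter on 1)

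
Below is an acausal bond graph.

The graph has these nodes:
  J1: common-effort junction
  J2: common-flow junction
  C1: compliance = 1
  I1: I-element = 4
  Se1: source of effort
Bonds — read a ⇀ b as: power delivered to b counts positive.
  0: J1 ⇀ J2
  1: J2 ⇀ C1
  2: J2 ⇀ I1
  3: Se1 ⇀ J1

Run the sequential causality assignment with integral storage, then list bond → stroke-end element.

b3 |J1  (source Se1 imposes e)
b0 |J2  (0-jn J1 has e-setter on 3)
b1 |J2  (C1 integral (e out))
b2 |I1  (closing 1-jn rule on J2)

b0 stroke→J2
b1 stroke→J2
b2 stroke→I1
b3 stroke→J1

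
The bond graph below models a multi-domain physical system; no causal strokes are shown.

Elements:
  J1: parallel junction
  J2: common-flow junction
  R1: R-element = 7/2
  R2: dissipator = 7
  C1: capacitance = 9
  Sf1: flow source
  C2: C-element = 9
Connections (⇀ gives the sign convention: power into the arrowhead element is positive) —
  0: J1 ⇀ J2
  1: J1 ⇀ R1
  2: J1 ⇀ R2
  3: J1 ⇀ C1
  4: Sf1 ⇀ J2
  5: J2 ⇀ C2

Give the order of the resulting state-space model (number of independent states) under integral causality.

2  (C1, C2 all integral)

β4 →Sf1  (source Sf1 imposes f)
β0 →J2  (common-f at J2 fixed by 4)
β5 →J2  (J2 flow already set via bond 4)
β3 →J1  (C1: C, integral causality)
β1 →R1  (J1 effort already set via bond 3)
β2 →R2  (J1 effort already set via bond 3)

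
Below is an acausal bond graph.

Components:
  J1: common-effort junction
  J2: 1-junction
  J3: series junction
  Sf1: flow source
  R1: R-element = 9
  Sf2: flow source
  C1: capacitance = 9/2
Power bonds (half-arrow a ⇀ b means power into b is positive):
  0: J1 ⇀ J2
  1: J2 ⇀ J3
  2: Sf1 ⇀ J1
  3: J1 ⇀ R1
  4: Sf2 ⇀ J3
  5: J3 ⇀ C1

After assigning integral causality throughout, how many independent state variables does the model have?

bond 2 →Sf1  (Sf1 fixes flow; stroke at Sf1)
bond 4 →Sf2  (source Sf2 imposes f)
bond 1 →J3  (common-f at J3 fixed by 4)
bond 5 →J3  (J3: bond 4 brought flow, rest push out)
bond 0 →J2  (1-jn J2 has f-setter on 1)
bond 3 →J1  (J1: last free bond brings effort in)

1  (C1 all integral)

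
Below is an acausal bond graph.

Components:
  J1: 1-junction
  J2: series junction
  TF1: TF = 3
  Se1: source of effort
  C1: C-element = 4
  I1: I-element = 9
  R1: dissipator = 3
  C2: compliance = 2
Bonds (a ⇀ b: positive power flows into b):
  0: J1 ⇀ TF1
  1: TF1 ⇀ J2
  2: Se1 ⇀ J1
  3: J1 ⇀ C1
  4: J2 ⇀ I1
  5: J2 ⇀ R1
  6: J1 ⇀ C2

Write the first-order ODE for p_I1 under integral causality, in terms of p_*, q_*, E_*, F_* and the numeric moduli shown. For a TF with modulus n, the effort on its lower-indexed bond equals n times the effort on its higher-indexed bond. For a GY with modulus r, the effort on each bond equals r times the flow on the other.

β2 →J1  (Se1 (Se) sets effort on bond)
β3 →J1  (C1 outputs effort q/C1)
β4 →I1  (I1: I, integral causality)
β1 →J2  (1-jn J2 has f-setter on 4)
β5 →J2  (J2 flow already set via bond 4)
β0 →TF1  (TF1 one-in-one-out from 1)
β6 →J1  (1-jn J1 has f-setter on 0)

dp_I1/dt = E_Se1/3 - p_I1/3 - q_C1/12 - q_C2/6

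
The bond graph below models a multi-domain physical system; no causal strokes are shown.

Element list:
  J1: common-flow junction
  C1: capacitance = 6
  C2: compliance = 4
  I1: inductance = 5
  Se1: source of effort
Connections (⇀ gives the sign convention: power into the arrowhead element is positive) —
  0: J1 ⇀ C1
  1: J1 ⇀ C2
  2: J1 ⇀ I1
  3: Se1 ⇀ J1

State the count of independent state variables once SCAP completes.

bond 3 |J1  (Se1 (Se) sets effort on bond)
bond 0 |J1  (C1: C, integral causality)
bond 1 |J1  (prefer integral on C2)
bond 2 |I1  (J1 needs exactly one f-in)

3  (C1, C2, I1 all integral)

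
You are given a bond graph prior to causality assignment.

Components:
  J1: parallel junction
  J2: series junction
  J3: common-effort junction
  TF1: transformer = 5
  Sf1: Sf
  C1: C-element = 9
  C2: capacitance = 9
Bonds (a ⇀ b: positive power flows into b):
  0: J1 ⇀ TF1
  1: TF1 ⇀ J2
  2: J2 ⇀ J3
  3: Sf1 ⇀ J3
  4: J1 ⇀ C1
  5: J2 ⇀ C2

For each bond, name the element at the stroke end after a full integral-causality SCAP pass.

#3 stroke→Sf1  (Sf1 (Sf) sets flow on bond)
#2 stroke→J3  (closing 0-jn rule on J3)
#1 stroke→J2  (J2 flow already set via bond 2)
#5 stroke→J2  (1-jn J2 has f-setter on 2)
#0 stroke→TF1  (TF TF1: opposite of bond 1)
#4 stroke→J1  (closing 0-jn rule on J1)

b0 →TF1
b1 →J2
b2 →J3
b3 →Sf1
b4 →J1
b5 →J2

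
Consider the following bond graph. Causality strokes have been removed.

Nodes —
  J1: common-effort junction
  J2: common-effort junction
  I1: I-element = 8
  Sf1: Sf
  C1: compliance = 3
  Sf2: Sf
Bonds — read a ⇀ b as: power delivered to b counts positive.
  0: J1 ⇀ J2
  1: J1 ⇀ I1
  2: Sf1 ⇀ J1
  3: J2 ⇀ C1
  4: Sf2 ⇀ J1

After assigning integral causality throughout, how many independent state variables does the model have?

2  (C1, I1 all integral)

b2 |Sf1  (source Sf1 imposes f)
b4 |Sf2  (source Sf2 imposes f)
b1 |I1  (I1: I, integral causality)
b0 |J1  (J1: last free bond brings effort in)
b3 |J2  (only one effort-in slot at J2)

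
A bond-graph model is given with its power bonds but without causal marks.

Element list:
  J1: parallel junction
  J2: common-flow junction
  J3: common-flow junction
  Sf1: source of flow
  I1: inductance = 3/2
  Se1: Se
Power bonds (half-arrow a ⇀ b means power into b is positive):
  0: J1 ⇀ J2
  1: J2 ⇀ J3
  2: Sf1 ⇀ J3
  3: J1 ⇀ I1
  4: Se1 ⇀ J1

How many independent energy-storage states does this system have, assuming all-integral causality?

1  (I1 all integral)

bond 2 →Sf1  (source Sf1 imposes f)
bond 4 →J1  (source Se1 imposes e)
bond 0 →J2  (J1: bond 4 brought effort, rest push out)
bond 3 →I1  (J1: bond 4 brought effort, rest push out)
bond 1 →J3  (closing 1-jn rule on J2)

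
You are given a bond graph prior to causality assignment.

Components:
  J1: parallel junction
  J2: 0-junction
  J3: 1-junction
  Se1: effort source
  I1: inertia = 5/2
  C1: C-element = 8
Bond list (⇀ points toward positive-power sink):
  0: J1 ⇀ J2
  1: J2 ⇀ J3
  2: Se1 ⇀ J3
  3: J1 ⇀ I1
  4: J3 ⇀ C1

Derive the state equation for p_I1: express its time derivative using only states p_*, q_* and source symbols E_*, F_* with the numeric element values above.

#2 →J3  (Se1 (Se) sets effort on bond)
#3 →I1  (I1 integral (f out))
#0 →J1  (J1: last free bond brings effort in)
#1 →J2  (J2: last free bond brings effort in)
#4 →J3  (J3: bond 1 brought flow, rest push out)

dp_I1/dt = -E_Se1 + q_C1/8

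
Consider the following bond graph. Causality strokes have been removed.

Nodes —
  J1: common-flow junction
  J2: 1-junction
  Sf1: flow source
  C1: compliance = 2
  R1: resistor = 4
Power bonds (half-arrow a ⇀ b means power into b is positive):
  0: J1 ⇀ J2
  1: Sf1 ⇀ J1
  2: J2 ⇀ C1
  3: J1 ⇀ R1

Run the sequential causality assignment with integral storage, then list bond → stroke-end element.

#1 stroke→Sf1  (source Sf1 imposes f)
#0 stroke→J1  (1-jn J1 has f-setter on 1)
#3 stroke→J1  (J1 flow already set via bond 1)
#2 stroke→J2  (1-jn J2 has f-setter on 0)

b0 |J1
b1 |Sf1
b2 |J2
b3 |J1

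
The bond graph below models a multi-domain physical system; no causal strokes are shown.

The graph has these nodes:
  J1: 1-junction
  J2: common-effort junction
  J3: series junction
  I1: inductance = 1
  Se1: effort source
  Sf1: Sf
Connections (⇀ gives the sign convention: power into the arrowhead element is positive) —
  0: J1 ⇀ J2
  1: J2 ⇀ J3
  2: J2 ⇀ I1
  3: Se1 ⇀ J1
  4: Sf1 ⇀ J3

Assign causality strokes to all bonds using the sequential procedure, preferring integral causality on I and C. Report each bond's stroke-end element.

b3 →J1  (Se1: effort source, stroke at far end)
b4 →Sf1  (Sf1 (Sf) sets flow on bond)
b0 →J2  (J1 needs exactly one f-in)
b1 →J3  (common-e at J2 fixed by 0)
b2 →I1  (J2: bond 0 brought effort, rest push out)

#0 →J2
#1 →J3
#2 →I1
#3 →J1
#4 →Sf1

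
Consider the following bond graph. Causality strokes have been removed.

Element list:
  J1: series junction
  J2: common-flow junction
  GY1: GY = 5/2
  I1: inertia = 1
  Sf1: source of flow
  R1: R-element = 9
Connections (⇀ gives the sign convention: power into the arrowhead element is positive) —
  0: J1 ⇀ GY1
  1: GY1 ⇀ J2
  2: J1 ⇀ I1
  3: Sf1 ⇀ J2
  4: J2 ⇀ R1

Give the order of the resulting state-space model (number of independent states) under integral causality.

1  (I1 all integral)

bond 3 |Sf1  (Sf1: flow source, stroke at near end)
bond 1 |J2  (1-jn J2 has f-setter on 3)
bond 4 |J2  (common-f at J2 fixed by 3)
bond 0 |J1  (GY1: gyrator matches bond 1)
bond 2 |I1  (closing 1-jn rule on J1)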